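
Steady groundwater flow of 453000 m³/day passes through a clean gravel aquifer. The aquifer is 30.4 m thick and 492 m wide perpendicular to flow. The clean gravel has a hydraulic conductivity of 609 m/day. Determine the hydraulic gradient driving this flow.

0.0497

Cross-sectional area A = 492 × 30.4 = 14957 m².
From Q = K·A·i, i = Q / (K·A) = 453000 / (609.0 × 14957) = 0.04973.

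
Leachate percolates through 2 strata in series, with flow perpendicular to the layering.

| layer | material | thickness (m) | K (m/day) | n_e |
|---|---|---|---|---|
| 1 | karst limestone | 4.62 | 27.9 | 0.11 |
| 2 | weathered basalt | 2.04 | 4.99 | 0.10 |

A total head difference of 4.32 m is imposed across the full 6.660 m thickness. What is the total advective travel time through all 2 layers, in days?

With flow normal to the layers, continuity requires the same specific discharge q through every layer.
Σ(b_i/K_i) = 4.62/27.9 + 2.04/4.99 = 0.5744 d.
q = Δh / Σ(b_i/K_i) = 4.32 / 0.5744 = 7.521 m/day.
In each layer the seepage velocity is v_i = q/n_i, so the layer transit time is t_i = b_i·n_i / q:
  layer 1 (karst limestone): t_1 = 4.62 × 0.11 / 7.521 = 0.06757 d
  layer 2 (weathered basalt): t_2 = 2.04 × 0.10 / 7.521 = 0.02712 d
Total t = Σ t_i = 0.09470 days.

0.0947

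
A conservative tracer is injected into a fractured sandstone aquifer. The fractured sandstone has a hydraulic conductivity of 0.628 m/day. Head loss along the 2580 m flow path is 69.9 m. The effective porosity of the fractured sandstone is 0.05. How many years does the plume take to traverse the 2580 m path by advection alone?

20.8

Hydraulic gradient i = Δh / L = 69.9 / 2580 = 0.02709.
Darcy flux q = K · i = 0.6280 × 0.02709 = 0.01701 m/day.
Seepage velocity v = q / n_e = 0.01701 / 0.05 = 0.3403 m/day.
Travel time t = L / v = 2580 / 0.3403 = 7582 days = 20.76 years.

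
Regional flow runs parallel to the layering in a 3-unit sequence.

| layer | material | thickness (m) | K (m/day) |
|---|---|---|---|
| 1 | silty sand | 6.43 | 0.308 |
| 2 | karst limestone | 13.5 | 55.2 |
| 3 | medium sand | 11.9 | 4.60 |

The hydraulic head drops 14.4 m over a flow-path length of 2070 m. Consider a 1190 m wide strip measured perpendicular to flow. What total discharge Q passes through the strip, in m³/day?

6640

Flow is parallel to layering, so each bed carries its own Darcy discharge and the transmissivities add.
Σ(K_i·b_i) = 0.308×6.43 + 55.2×13.5 + 4.60×11.9 = 801.9 m²/day.
Hydraulic gradient i = Δh / L = 14.4 / 2070 = 0.006957.
Q = Σ(K_i·b_i) · W · i = 801.9 × 1190 × 0.006957 = 6639 m³/day.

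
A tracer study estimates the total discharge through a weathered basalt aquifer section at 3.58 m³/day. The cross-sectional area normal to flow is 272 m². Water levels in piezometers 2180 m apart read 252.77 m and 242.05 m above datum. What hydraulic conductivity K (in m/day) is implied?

2.68

Hydraulic gradient i = (252.77 − 242.05) / 2180 = 10.72 / 2180 = 0.004917.
From Q = K·A·i, K = Q / (A·i) = 3.58 / (272.0 × 0.004917) = 2.677 m/day.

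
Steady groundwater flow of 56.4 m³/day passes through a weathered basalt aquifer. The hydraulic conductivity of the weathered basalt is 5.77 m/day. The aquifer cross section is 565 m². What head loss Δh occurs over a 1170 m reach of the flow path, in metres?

20.2

From Q = K·A·i, i = Q / (K·A) = 56.4 / (5.770 × 565.0) = 0.01730.
Head loss Δh = i · L = 0.01730 × 1170 = 20.24 m.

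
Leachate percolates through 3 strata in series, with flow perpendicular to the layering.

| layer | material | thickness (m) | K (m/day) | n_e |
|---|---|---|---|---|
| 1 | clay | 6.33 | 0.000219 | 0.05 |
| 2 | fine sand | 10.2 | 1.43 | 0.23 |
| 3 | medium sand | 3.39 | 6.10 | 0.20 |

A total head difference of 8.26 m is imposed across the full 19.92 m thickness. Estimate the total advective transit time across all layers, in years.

32.0

With flow normal to the layers, continuity requires the same specific discharge q through every layer.
Σ(b_i/K_i) = 6.33/0.000219 + 10.2/1.43 + 3.39/6.10 = 28912 d.
q = Δh / Σ(b_i/K_i) = 8.26 / 28912 = 0.0002857 m/day.
In each layer the seepage velocity is v_i = q/n_i, so the layer transit time is t_i = b_i·n_i / q:
  layer 1 (clay): t_1 = 6.33 × 0.05 / 0.0002857 = 1108 d
  layer 2 (fine sand): t_2 = 10.2 × 0.23 / 0.0002857 = 8212 d
  layer 3 (medium sand): t_3 = 3.39 × 0.20 / 0.0002857 = 2373 d
Total t = Σ t_i = 11692 days = 32.01 years.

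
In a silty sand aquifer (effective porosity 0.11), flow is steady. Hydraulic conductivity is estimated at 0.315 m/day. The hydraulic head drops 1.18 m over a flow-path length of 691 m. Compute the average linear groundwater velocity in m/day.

0.00489

Hydraulic gradient i = Δh / L = 1.18 / 691 = 0.001708.
Darcy flux q = K · i = 0.3150 × 0.001708 = 0.0005379 m/day.
Seepage velocity v = q / n_e = 0.0005379 / 0.11 = 0.004890 m/day.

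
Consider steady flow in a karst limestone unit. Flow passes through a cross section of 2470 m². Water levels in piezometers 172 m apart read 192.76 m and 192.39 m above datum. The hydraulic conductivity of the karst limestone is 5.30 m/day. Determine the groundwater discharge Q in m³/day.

Hydraulic gradient i = (192.76 − 192.39) / 172 = 0.37 / 172 = 0.002151.
Darcy's law: Q = K · A · i = 5.300 × 2470 × 0.002151 = 28.16 m³/day.

28.2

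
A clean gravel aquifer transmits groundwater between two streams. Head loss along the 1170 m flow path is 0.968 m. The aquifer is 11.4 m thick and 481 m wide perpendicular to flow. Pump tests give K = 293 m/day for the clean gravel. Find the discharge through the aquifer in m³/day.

1330

Cross-sectional area A = 481 × 11.4 = 5483 m².
Hydraulic gradient i = Δh / L = 0.968 / 1170 = 0.0008274.
Darcy's law: Q = K · A · i = 293.0 × 5483 × 0.0008274 = 1329 m³/day.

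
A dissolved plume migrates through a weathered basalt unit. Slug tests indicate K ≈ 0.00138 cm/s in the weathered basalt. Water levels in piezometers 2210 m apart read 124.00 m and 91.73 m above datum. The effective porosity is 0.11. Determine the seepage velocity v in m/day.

0.158

Convert K: 0.00138 cm/s × 864 = 1.192 m/day.
Hydraulic gradient i = (124.00 − 91.73) / 2210 = 32.27 / 2210 = 0.01460.
Darcy flux q = K · i = 1.192 × 0.01460 = 0.01741 m/day.
Seepage velocity v = q / n_e = 0.01741 / 0.11 = 0.1583 m/day.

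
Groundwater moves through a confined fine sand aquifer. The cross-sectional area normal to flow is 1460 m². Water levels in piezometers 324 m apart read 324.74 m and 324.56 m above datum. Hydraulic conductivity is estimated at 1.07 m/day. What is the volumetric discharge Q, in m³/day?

0.868

Hydraulic gradient i = (324.74 − 324.56) / 324 = 0.18 / 324 = 0.0005556.
Darcy's law: Q = K · A · i = 1.070 × 1460 × 0.0005556 = 0.8679 m³/day.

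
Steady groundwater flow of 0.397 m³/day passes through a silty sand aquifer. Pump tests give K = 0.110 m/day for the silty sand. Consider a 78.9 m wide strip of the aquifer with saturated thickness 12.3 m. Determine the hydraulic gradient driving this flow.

Cross-sectional area A = 78.9 × 12.3 = 970.5 m².
From Q = K·A·i, i = Q / (K·A) = 0.397 / (0.1100 × 970.5) = 0.003719.

0.00372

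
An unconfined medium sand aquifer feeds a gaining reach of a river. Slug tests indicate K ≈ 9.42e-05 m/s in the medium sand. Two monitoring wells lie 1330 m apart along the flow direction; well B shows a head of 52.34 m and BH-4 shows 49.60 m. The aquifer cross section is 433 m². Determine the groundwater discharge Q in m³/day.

7.26

Convert K: 9.42e-05 m/s × 86400 = 8.139 m/day.
Hydraulic gradient i = (52.34 − 49.60) / 1330 = 2.74 / 1330 = 0.002060.
Darcy's law: Q = K · A · i = 8.139 × 433.0 × 0.002060 = 7.260 m³/day.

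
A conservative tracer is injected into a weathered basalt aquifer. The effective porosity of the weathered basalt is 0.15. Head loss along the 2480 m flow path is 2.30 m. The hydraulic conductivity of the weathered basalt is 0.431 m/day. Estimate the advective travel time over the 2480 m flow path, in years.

2550

Hydraulic gradient i = Δh / L = 2.30 / 2480 = 0.0009274.
Darcy flux q = K · i = 0.4310 × 0.0009274 = 0.0003997 m/day.
Seepage velocity v = q / n_e = 0.0003997 / 0.15 = 0.002665 m/day.
Travel time t = L / v = 2480 / 0.002665 = 9.307e+05 days = 2548 years.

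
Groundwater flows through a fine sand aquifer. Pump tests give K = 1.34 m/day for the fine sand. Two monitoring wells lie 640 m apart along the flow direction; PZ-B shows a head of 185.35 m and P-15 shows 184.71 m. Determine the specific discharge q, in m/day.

0.00134

Hydraulic gradient i = (185.35 − 184.71) / 640 = 0.64 / 640 = 0.001000.
Specific discharge q = K · i = 1.340 × 0.001000 = 0.001340 m/day.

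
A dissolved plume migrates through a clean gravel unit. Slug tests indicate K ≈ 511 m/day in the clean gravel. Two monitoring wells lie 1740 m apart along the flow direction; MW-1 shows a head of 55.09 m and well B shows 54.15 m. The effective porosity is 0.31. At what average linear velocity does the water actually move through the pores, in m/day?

0.891

Hydraulic gradient i = (55.09 − 54.15) / 1740 = 0.94 / 1740 = 0.0005402.
Darcy flux q = K · i = 511.0 × 0.0005402 = 0.2761 m/day.
Seepage velocity v = q / n_e = 0.2761 / 0.31 = 0.8905 m/day.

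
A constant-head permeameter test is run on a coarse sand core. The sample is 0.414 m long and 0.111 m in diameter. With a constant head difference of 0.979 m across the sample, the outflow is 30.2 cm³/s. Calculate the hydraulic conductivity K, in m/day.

Cross-sectional area A = π·(d/2)² = π × (0.111/2)² = 0.009677 m².
Convert discharge: 30.2 cm³/s = 3.020e-05 m³/s.
Darcy's law rearranged: K = Q·L / (A·Δh) = 3.020e-05 × 0.414 / (0.009677 × 0.979) = 0.001320 m/s = 114.0 m/day.

114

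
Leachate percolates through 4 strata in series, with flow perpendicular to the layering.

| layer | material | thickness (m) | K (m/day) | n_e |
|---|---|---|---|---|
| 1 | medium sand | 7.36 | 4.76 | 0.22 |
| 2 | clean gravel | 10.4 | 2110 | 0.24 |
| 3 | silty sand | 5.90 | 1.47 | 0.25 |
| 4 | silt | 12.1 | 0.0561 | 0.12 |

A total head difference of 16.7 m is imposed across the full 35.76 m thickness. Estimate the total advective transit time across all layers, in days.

With flow normal to the layers, continuity requires the same specific discharge q through every layer.
Σ(b_i/K_i) = 7.36/4.76 + 10.4/2110 + 5.90/1.47 + 12.1/0.0561 = 221.3 d.
q = Δh / Σ(b_i/K_i) = 16.7 / 221.3 = 0.07548 m/day.
In each layer the seepage velocity is v_i = q/n_i, so the layer transit time is t_i = b_i·n_i / q:
  layer 1 (medium sand): t_1 = 7.36 × 0.22 / 0.07548 = 21.45 d
  layer 2 (clean gravel): t_2 = 10.4 × 0.24 / 0.07548 = 33.07 d
  layer 3 (silty sand): t_3 = 5.90 × 0.25 / 0.07548 = 19.54 d
  layer 4 (silt): t_4 = 12.1 × 0.12 / 0.07548 = 19.24 d
Total t = Σ t_i = 93.30 days.

93.3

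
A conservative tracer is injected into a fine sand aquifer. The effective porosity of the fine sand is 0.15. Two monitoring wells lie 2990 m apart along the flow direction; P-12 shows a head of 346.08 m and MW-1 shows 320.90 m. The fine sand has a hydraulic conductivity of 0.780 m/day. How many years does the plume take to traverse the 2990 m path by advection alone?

Hydraulic gradient i = (346.08 − 320.90) / 2990 = 25.18 / 2990 = 0.008421.
Darcy flux q = K · i = 0.7800 × 0.008421 = 0.006569 m/day.
Seepage velocity v = q / n_e = 0.006569 / 0.15 = 0.04379 m/day.
Travel time t = L / v = 2990 / 0.04379 = 68278 days = 186.9 years.

187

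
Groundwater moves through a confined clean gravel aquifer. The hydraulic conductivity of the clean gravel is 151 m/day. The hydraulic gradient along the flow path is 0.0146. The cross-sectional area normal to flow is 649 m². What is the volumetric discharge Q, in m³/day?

1430

Hydraulic gradient i = 0.0146.
Darcy's law: Q = K · A · i = 151.0 × 649.0 × 0.01460 = 1431 m³/day.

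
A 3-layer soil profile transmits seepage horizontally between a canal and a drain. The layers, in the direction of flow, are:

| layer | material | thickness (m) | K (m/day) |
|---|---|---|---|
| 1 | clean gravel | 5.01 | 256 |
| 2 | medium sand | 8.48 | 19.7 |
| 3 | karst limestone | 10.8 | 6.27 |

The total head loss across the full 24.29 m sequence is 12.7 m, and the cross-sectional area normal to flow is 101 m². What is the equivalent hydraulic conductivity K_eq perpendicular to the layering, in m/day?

Flow is perpendicular to layering, so the layers act in series and the equivalent K is the thickness-weighted harmonic mean.
Total thickness L = 5.01 + 8.48 + 10.8 = 24.29 m.
Σ(b_i/K_i) = 5.01/256 + 8.48/19.7 + 10.8/6.27 = 2.173 d.
K_eq = L / Σ(b_i/K_i) = 24.29 / 2.173 = 11.18 m/day.

11.2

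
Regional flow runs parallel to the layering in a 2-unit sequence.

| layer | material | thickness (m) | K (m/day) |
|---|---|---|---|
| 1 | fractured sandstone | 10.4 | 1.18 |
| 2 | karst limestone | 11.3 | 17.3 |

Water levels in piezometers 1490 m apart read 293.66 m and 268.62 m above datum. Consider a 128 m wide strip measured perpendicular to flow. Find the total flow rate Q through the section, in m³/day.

Flow is parallel to layering, so each bed carries its own Darcy discharge and the transmissivities add.
Σ(K_i·b_i) = 1.18×10.4 + 17.3×11.3 = 207.8 m²/day.
Hydraulic gradient i = (293.66 − 268.62) / 1490 = 25.04 / 1490 = 0.01681.
Q = Σ(K_i·b_i) · W · i = 207.8 × 128 × 0.01681 = 446.9 m³/day.

447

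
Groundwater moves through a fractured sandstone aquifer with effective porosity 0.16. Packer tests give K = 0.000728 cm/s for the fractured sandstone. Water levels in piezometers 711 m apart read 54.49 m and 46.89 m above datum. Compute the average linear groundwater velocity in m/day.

Convert K: 0.000728 cm/s × 864 = 0.6290 m/day.
Hydraulic gradient i = (54.49 − 46.89) / 711 = 7.6 / 711 = 0.01069.
Darcy flux q = K · i = 0.6290 × 0.01069 = 0.006723 m/day.
Seepage velocity v = q / n_e = 0.006723 / 0.16 = 0.04202 m/day.

0.0420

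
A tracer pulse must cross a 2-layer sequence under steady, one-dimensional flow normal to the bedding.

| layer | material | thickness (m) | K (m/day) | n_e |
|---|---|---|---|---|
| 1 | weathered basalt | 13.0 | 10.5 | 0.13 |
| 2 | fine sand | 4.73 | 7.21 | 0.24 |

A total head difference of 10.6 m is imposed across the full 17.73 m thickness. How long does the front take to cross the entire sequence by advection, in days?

With flow normal to the layers, continuity requires the same specific discharge q through every layer.
Σ(b_i/K_i) = 13.0/10.5 + 4.73/7.21 = 1.894 d.
q = Δh / Σ(b_i/K_i) = 10.6 / 1.894 = 5.596 m/day.
In each layer the seepage velocity is v_i = q/n_i, so the layer transit time is t_i = b_i·n_i / q:
  layer 1 (weathered basalt): t_1 = 13.0 × 0.13 / 5.596 = 0.3020 d
  layer 2 (fine sand): t_2 = 4.73 × 0.24 / 5.596 = 0.2029 d
Total t = Σ t_i = 0.5048 days.

0.505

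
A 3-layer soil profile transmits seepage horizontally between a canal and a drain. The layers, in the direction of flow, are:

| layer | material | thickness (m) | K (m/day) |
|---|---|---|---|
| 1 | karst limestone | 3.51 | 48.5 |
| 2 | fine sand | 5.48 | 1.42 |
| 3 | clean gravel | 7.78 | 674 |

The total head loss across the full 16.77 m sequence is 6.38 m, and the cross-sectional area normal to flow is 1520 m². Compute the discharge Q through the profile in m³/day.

Flow is perpendicular to layering, so the layers act in series and the equivalent K is the thickness-weighted harmonic mean.
Total thickness L = 3.51 + 5.48 + 7.78 = 16.77 m.
Σ(b_i/K_i) = 3.51/48.5 + 5.48/1.42 + 7.78/674 = 3.943 d.
K_eq = L / Σ(b_i/K_i) = 16.77 / 3.943 = 4.253 m/day.
Q = K_eq · A · (Δh/L) = 4.253 × 1520 × (6.38/16.77) = 2459 m³/day.

2460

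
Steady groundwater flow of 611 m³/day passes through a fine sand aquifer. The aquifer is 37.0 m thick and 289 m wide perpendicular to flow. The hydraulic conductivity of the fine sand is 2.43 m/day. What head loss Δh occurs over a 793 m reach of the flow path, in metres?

18.6

Cross-sectional area A = 289 × 37.0 = 10693 m².
From Q = K·A·i, i = Q / (K·A) = 611 / (2.430 × 10693) = 0.02351.
Head loss Δh = i · L = 0.02351 × 793 = 18.65 m.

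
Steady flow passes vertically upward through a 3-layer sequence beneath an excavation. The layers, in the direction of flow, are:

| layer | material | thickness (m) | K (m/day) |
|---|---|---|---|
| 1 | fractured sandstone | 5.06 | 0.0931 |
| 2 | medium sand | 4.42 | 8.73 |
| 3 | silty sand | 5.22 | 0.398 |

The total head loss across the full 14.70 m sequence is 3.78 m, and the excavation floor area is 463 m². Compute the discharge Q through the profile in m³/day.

Flow is perpendicular to layering, so the layers act in series and the equivalent K is the thickness-weighted harmonic mean.
Total thickness L = 5.06 + 4.42 + 5.22 = 14.70 m.
Σ(b_i/K_i) = 5.06/0.0931 + 4.42/8.73 + 5.22/0.398 = 67.97 d.
K_eq = L / Σ(b_i/K_i) = 14.70 / 67.97 = 0.2163 m/day.
Q = K_eq · A · (Δh/L) = 0.2163 × 463 × (3.78/14.70) = 25.75 m³/day.

25.7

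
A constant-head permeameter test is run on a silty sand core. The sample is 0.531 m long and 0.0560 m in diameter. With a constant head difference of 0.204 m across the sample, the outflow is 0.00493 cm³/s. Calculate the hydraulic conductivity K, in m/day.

Cross-sectional area A = π·(d/2)² = π × (0.0560/2)² = 0.002463 m².
Convert discharge: 0.00493 cm³/s = 4.930e-09 m³/s.
Darcy's law rearranged: K = Q·L / (A·Δh) = 4.930e-09 × 0.531 / (0.002463 × 0.204) = 5.210e-06 m/s = 0.4502 m/day.

0.450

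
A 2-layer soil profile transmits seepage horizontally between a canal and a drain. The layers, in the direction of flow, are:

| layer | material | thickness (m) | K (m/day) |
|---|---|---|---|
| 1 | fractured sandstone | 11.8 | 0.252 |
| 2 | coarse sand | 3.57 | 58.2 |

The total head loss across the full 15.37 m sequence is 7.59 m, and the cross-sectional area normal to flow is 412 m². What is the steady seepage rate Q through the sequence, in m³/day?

Flow is perpendicular to layering, so the layers act in series and the equivalent K is the thickness-weighted harmonic mean.
Total thickness L = 11.8 + 3.57 = 15.37 m.
Σ(b_i/K_i) = 11.8/0.252 + 3.57/58.2 = 46.89 d.
K_eq = L / Σ(b_i/K_i) = 15.37 / 46.89 = 0.3278 m/day.
Q = K_eq · A · (Δh/L) = 0.3278 × 412 × (7.59/15.37) = 66.69 m³/day.

66.7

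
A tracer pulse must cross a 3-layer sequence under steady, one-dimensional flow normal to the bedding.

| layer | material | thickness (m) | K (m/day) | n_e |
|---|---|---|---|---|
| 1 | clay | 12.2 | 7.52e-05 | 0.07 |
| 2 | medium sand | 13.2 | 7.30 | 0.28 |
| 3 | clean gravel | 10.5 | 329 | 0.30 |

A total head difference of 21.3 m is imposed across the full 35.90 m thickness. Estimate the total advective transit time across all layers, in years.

161

With flow normal to the layers, continuity requires the same specific discharge q through every layer.
Σ(b_i/K_i) = 12.2/7.52e-05 + 13.2/7.30 + 10.5/329 = 1.622e+05 d.
q = Δh / Σ(b_i/K_i) = 21.3 / 1.622e+05 = 0.0001313 m/day.
In each layer the seepage velocity is v_i = q/n_i, so the layer transit time is t_i = b_i·n_i / q:
  layer 1 (clay): t_1 = 12.2 × 0.07 / 0.0001313 = 6505 d
  layer 2 (medium sand): t_2 = 13.2 × 0.28 / 0.0001313 = 28151 d
  layer 3 (clean gravel): t_3 = 10.5 × 0.30 / 0.0001313 = 23993 d
Total t = Σ t_i = 58649 days = 160.6 years.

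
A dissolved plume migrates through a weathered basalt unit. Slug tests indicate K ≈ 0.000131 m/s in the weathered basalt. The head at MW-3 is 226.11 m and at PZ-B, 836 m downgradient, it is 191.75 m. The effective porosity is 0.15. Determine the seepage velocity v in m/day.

3.10

Convert K: 0.000131 m/s × 86400 = 11.32 m/day.
Hydraulic gradient i = (226.11 − 191.75) / 836 = 34.36 / 836 = 0.04110.
Darcy flux q = K · i = 11.32 × 0.04110 = 0.4652 m/day.
Seepage velocity v = q / n_e = 0.4652 / 0.15 = 3.101 m/day.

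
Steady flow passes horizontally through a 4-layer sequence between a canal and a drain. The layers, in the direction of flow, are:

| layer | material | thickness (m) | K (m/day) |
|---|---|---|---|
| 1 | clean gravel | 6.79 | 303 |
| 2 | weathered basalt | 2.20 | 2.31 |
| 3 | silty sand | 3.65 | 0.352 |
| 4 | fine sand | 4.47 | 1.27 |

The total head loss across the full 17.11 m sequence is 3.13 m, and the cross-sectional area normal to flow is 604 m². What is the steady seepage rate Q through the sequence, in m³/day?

Flow is perpendicular to layering, so the layers act in series and the equivalent K is the thickness-weighted harmonic mean.
Total thickness L = 6.79 + 2.20 + 3.65 + 4.47 = 17.11 m.
Σ(b_i/K_i) = 6.79/303 + 2.20/2.31 + 3.65/0.352 + 4.47/1.27 = 14.86 d.
K_eq = L / Σ(b_i/K_i) = 17.11 / 14.86 = 1.151 m/day.
Q = K_eq · A · (Δh/L) = 1.151 × 604 × (3.13/17.11) = 127.2 m³/day.

127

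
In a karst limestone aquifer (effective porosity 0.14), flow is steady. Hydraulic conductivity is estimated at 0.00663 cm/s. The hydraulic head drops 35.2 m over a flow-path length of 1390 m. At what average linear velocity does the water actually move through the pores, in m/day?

1.04

Convert K: 0.00663 cm/s × 864 = 5.728 m/day.
Hydraulic gradient i = Δh / L = 35.2 / 1390 = 0.02532.
Darcy flux q = K · i = 5.728 × 0.02532 = 0.1451 m/day.
Seepage velocity v = q / n_e = 0.1451 / 0.14 = 1.036 m/day.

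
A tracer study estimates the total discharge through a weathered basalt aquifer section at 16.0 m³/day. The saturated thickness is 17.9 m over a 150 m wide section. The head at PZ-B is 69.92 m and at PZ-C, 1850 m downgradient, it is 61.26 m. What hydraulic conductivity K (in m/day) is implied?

1.27

Cross-sectional area A = 150 × 17.9 = 2685 m².
Hydraulic gradient i = (69.92 − 61.26) / 1850 = 8.66 / 1850 = 0.004681.
From Q = K·A·i, K = Q / (A·i) = 16.0 / (2685 × 0.004681) = 1.273 m/day.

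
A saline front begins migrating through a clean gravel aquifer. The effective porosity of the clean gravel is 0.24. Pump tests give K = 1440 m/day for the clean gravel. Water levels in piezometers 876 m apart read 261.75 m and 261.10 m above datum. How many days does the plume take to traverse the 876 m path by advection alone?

Hydraulic gradient i = (261.75 − 261.10) / 876 = 0.65 / 876 = 0.0007420.
Darcy flux q = K · i = 1440 × 0.0007420 = 1.068 m/day.
Seepage velocity v = q / n_e = 1.068 / 0.24 = 4.452 m/day.
Travel time t = L / v = 876 / 4.452 = 196.8 days.

197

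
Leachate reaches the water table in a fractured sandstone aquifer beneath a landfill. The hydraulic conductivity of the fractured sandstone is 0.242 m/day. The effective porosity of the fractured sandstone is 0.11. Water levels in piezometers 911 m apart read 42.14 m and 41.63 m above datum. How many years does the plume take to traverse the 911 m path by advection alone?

2030

Hydraulic gradient i = (42.14 − 41.63) / 911 = 0.51 / 911 = 0.0005598.
Darcy flux q = K · i = 0.2420 × 0.0005598 = 0.0001355 m/day.
Seepage velocity v = q / n_e = 0.0001355 / 0.11 = 0.001232 m/day.
Travel time t = L / v = 911 / 0.001232 = 7.397e+05 days = 2025 years.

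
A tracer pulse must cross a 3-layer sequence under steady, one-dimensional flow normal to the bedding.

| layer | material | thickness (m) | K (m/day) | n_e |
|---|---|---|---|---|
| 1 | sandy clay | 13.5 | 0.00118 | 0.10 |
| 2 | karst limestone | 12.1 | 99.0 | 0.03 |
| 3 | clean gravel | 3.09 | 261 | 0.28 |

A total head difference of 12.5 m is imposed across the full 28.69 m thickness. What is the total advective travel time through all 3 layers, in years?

With flow normal to the layers, continuity requires the same specific discharge q through every layer.
Σ(b_i/K_i) = 13.5/0.00118 + 12.1/99.0 + 3.09/261 = 11441 d.
q = Δh / Σ(b_i/K_i) = 12.5 / 11441 = 0.001093 m/day.
In each layer the seepage velocity is v_i = q/n_i, so the layer transit time is t_i = b_i·n_i / q:
  layer 1 (sandy clay): t_1 = 13.5 × 0.10 / 0.001093 = 1236 d
  layer 2 (karst limestone): t_2 = 12.1 × 0.03 / 0.001093 = 332.2 d
  layer 3 (clean gravel): t_3 = 3.09 × 0.28 / 0.001093 = 791.9 d
Total t = Σ t_i = 2360 days = 6.461 years.

6.46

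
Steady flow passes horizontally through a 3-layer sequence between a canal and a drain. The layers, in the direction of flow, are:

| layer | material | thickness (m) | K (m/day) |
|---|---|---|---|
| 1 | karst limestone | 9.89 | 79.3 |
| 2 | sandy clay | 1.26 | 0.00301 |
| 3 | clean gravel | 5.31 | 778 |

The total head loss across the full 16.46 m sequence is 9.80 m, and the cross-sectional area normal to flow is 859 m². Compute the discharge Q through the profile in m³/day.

20.1

Flow is perpendicular to layering, so the layers act in series and the equivalent K is the thickness-weighted harmonic mean.
Total thickness L = 9.89 + 1.26 + 5.31 = 16.46 m.
Σ(b_i/K_i) = 9.89/79.3 + 1.26/0.00301 + 5.31/778 = 418.7 d.
K_eq = L / Σ(b_i/K_i) = 16.46 / 418.7 = 0.03931 m/day.
Q = K_eq · A · (Δh/L) = 0.03931 × 859 × (9.80/16.46) = 20.10 m³/day.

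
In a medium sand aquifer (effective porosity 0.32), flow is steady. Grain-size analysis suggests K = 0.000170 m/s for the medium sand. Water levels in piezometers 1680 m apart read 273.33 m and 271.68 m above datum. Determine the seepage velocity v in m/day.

Convert K: 0.000170 m/s × 86400 = 14.69 m/day.
Hydraulic gradient i = (273.33 − 271.68) / 1680 = 1.65 / 1680 = 0.0009821.
Darcy flux q = K · i = 14.69 × 0.0009821 = 0.01443 m/day.
Seepage velocity v = q / n_e = 0.01443 / 0.32 = 0.04508 m/day.

0.0451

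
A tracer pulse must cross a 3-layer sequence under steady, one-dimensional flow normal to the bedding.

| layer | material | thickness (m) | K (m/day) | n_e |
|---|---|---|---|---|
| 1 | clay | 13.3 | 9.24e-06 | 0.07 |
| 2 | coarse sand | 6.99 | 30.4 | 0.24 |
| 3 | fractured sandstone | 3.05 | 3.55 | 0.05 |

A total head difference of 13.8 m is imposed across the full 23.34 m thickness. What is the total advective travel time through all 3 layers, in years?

788

With flow normal to the layers, continuity requires the same specific discharge q through every layer.
Σ(b_i/K_i) = 13.3/9.24e-06 + 6.99/30.4 + 3.05/3.55 = 1.439e+06 d.
q = Δh / Σ(b_i/K_i) = 13.8 / 1.439e+06 = 9.587e-06 m/day.
In each layer the seepage velocity is v_i = q/n_i, so the layer transit time is t_i = b_i·n_i / q:
  layer 1 (clay): t_1 = 13.3 × 0.07 / 9.587e-06 = 97107 d
  layer 2 (coarse sand): t_2 = 6.99 × 0.24 / 9.587e-06 = 1.750e+05 d
  layer 3 (fractured sandstone): t_3 = 3.05 × 0.05 / 9.587e-06 = 15906 d
Total t = Σ t_i = 2.880e+05 days = 788.5 years.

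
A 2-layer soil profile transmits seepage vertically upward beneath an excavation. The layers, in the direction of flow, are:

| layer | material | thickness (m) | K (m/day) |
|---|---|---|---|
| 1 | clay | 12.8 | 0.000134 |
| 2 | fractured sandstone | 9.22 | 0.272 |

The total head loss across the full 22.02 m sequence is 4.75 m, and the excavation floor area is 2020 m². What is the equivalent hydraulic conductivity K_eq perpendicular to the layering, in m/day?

Flow is perpendicular to layering, so the layers act in series and the equivalent K is the thickness-weighted harmonic mean.
Total thickness L = 12.8 + 9.22 = 22.02 m.
Σ(b_i/K_i) = 12.8/0.000134 + 9.22/0.272 = 95556 d.
K_eq = L / Σ(b_i/K_i) = 22.02 / 95556 = 0.0002304 m/day.

0.000230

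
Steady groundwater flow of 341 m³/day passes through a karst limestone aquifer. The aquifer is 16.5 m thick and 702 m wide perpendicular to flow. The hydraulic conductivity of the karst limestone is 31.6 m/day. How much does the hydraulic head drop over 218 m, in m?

Cross-sectional area A = 702 × 16.5 = 11583 m².
From Q = K·A·i, i = Q / (K·A) = 341 / (31.60 × 11583) = 0.0009316.
Head loss Δh = i · L = 0.0009316 × 218 = 0.2031 m.

0.203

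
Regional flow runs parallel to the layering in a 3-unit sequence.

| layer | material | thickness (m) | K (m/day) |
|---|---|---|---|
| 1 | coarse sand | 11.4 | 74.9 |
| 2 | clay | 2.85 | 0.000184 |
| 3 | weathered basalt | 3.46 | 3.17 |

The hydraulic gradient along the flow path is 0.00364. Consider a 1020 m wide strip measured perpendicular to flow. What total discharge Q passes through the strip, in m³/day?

Flow is parallel to layering, so each bed carries its own Darcy discharge and the transmissivities add.
Σ(K_i·b_i) = 74.9×11.4 + 0.000184×2.85 + 3.17×3.46 = 864.8 m²/day.
Hydraulic gradient i = 0.00364.
Q = Σ(K_i·b_i) · W · i = 864.8 × 1020 × 0.003640 = 3211 m³/day.

3210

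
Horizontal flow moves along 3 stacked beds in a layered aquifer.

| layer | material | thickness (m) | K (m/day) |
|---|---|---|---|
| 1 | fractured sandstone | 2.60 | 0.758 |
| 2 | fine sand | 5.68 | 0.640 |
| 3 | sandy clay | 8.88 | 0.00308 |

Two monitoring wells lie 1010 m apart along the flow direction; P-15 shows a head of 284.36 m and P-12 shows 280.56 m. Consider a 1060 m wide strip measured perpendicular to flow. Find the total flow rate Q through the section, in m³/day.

22.5

Flow is parallel to layering, so each bed carries its own Darcy discharge and the transmissivities add.
Σ(K_i·b_i) = 0.758×2.60 + 0.640×5.68 + 0.00308×8.88 = 5.633 m²/day.
Hydraulic gradient i = (284.36 − 280.56) / 1010 = 3.8 / 1010 = 0.003762.
Q = Σ(K_i·b_i) · W · i = 5.633 × 1060 × 0.003762 = 22.47 m³/day.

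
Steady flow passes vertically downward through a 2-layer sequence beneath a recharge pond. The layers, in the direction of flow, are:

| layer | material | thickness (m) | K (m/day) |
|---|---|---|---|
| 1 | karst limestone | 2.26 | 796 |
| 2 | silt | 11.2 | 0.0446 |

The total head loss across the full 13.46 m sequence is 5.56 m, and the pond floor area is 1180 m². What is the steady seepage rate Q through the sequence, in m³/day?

Flow is perpendicular to layering, so the layers act in series and the equivalent K is the thickness-weighted harmonic mean.
Total thickness L = 2.26 + 11.2 = 13.46 m.
Σ(b_i/K_i) = 2.26/796 + 11.2/0.0446 = 251.1 d.
K_eq = L / Σ(b_i/K_i) = 13.46 / 251.1 = 0.05360 m/day.
Q = K_eq · A · (Δh/L) = 0.05360 × 1180 × (5.56/13.46) = 26.13 m³/day.

26.1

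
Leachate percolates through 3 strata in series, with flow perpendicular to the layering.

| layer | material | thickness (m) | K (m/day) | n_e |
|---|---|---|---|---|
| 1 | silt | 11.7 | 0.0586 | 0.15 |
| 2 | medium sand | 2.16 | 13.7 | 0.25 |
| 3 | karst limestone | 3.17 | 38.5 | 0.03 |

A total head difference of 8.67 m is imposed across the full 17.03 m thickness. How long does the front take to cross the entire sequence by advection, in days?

With flow normal to the layers, continuity requires the same specific discharge q through every layer.
Σ(b_i/K_i) = 11.7/0.0586 + 2.16/13.7 + 3.17/38.5 = 199.9 d.
q = Δh / Σ(b_i/K_i) = 8.67 / 199.9 = 0.04337 m/day.
In each layer the seepage velocity is v_i = q/n_i, so the layer transit time is t_i = b_i·n_i / q:
  layer 1 (silt): t_1 = 11.7 × 0.15 / 0.04337 = 40.46 d
  layer 2 (medium sand): t_2 = 2.16 × 0.25 / 0.04337 = 12.45 d
  layer 3 (karst limestone): t_3 = 3.17 × 0.03 / 0.04337 = 2.193 d
Total t = Σ t_i = 55.11 days.

55.1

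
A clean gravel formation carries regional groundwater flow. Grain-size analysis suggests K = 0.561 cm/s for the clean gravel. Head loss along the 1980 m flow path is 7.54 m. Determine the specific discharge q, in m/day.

1.85

Convert K: 0.561 cm/s × 864 = 484.7 m/day.
Hydraulic gradient i = Δh / L = 7.54 / 1980 = 0.003808.
Specific discharge q = K · i = 484.7 × 0.003808 = 1.846 m/day.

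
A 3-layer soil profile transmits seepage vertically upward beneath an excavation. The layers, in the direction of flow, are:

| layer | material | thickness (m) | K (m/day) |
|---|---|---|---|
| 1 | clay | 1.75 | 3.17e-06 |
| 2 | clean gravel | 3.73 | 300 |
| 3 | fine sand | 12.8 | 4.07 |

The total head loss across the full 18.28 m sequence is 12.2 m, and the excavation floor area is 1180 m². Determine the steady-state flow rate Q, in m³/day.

Flow is perpendicular to layering, so the layers act in series and the equivalent K is the thickness-weighted harmonic mean.
Total thickness L = 1.75 + 3.73 + 12.8 = 18.28 m.
Σ(b_i/K_i) = 1.75/3.17e-06 + 3.73/300 + 12.8/4.07 = 5.521e+05 d.
K_eq = L / Σ(b_i/K_i) = 18.28 / 5.521e+05 = 3.311e-05 m/day.
Q = K_eq · A · (Δh/L) = 3.311e-05 × 1180 × (12.2/18.28) = 0.02608 m³/day.

0.0261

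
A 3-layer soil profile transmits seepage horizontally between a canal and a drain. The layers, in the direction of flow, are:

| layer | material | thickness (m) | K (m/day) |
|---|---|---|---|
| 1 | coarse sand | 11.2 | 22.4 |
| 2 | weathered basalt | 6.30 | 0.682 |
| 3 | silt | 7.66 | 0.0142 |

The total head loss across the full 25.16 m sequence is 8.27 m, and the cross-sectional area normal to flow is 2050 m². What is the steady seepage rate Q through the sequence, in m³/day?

Flow is perpendicular to layering, so the layers act in series and the equivalent K is the thickness-weighted harmonic mean.
Total thickness L = 11.2 + 6.30 + 7.66 = 25.16 m.
Σ(b_i/K_i) = 11.2/22.4 + 6.30/0.682 + 7.66/0.0142 = 549.2 d.
K_eq = L / Σ(b_i/K_i) = 25.16 / 549.2 = 0.04581 m/day.
Q = K_eq · A · (Δh/L) = 0.04581 × 2050 × (8.27/25.16) = 30.87 m³/day.

30.9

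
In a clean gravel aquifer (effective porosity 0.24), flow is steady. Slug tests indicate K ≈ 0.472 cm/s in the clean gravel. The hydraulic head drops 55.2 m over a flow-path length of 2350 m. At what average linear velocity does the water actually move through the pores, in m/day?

39.9

Convert K: 0.472 cm/s × 864 = 407.8 m/day.
Hydraulic gradient i = Δh / L = 55.2 / 2350 = 0.02349.
Darcy flux q = K · i = 407.8 × 0.02349 = 9.579 m/day.
Seepage velocity v = q / n_e = 9.579 / 0.24 = 39.91 m/day.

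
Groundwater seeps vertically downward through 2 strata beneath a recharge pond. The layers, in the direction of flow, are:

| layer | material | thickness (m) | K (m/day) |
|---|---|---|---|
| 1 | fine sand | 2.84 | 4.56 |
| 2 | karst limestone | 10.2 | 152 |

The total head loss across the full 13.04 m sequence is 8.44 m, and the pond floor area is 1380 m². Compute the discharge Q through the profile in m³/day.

16900

Flow is perpendicular to layering, so the layers act in series and the equivalent K is the thickness-weighted harmonic mean.
Total thickness L = 2.84 + 10.2 = 13.04 m.
Σ(b_i/K_i) = 2.84/4.56 + 10.2/152 = 0.6899 d.
K_eq = L / Σ(b_i/K_i) = 13.04 / 0.6899 = 18.90 m/day.
Q = K_eq · A · (Δh/L) = 18.90 × 1380 × (8.44/13.04) = 16882 m³/day.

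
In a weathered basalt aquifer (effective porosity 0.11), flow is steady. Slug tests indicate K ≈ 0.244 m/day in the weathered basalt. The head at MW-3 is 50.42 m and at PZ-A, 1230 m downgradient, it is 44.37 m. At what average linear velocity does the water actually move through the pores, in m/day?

Hydraulic gradient i = (50.42 − 44.37) / 1230 = 6.05 / 1230 = 0.004919.
Darcy flux q = K · i = 0.2440 × 0.004919 = 0.001200 m/day.
Seepage velocity v = q / n_e = 0.001200 / 0.11 = 0.01091 m/day.

0.0109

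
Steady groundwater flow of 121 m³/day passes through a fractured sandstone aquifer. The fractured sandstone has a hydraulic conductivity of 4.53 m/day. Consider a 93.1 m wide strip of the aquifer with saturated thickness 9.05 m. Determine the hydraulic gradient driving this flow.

0.0317

Cross-sectional area A = 93.1 × 9.05 = 842.6 m².
From Q = K·A·i, i = Q / (K·A) = 121 / (4.530 × 842.6) = 0.03170.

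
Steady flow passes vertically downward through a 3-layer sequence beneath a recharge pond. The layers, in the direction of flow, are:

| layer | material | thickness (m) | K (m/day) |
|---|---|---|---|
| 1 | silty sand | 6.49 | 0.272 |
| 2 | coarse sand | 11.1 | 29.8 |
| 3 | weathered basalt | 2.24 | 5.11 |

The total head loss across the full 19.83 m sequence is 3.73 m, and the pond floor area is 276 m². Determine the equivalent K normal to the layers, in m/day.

0.804

Flow is perpendicular to layering, so the layers act in series and the equivalent K is the thickness-weighted harmonic mean.
Total thickness L = 6.49 + 11.1 + 2.24 = 19.83 m.
Σ(b_i/K_i) = 6.49/0.272 + 11.1/29.8 + 2.24/5.11 = 24.67 d.
K_eq = L / Σ(b_i/K_i) = 19.83 / 24.67 = 0.8038 m/day.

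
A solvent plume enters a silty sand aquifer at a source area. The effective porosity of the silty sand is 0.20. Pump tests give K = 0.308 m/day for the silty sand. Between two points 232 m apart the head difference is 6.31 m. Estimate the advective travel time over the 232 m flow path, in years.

15.2

Hydraulic gradient i = Δh / L = 6.31 / 232 = 0.02720.
Darcy flux q = K · i = 0.3080 × 0.02720 = 0.008377 m/day.
Seepage velocity v = q / n_e = 0.008377 / 0.20 = 0.04189 m/day.
Travel time t = L / v = 232 / 0.04189 = 5539 days = 15.16 years.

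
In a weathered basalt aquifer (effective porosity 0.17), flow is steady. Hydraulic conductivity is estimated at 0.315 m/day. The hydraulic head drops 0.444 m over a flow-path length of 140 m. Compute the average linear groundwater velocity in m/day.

Hydraulic gradient i = Δh / L = 0.444 / 140 = 0.003171.
Darcy flux q = K · i = 0.3150 × 0.003171 = 0.0009990 m/day.
Seepage velocity v = q / n_e = 0.0009990 / 0.17 = 0.005876 m/day.

0.00588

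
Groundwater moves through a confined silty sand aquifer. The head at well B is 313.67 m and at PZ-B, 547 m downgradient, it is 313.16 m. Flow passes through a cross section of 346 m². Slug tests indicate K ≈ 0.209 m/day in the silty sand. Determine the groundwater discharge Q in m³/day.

0.0674

Hydraulic gradient i = (313.67 − 313.16) / 547 = 0.51 / 547 = 0.0009324.
Darcy's law: Q = K · A · i = 0.2090 × 346.0 × 0.0009324 = 0.06742 m³/day.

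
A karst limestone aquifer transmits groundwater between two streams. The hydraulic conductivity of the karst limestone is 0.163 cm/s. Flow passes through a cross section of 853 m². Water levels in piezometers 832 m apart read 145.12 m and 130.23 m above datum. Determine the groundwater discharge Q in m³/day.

2150

Convert K: 0.163 cm/s × 864 = 140.8 m/day.
Hydraulic gradient i = (145.12 − 130.23) / 832 = 14.89 / 832 = 0.01790.
Darcy's law: Q = K · A · i = 140.8 × 853.0 × 0.01790 = 2150 m³/day.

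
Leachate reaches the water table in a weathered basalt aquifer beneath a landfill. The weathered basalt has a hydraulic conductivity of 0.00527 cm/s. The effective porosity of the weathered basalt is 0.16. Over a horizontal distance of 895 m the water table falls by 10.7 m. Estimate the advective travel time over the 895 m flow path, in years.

Convert K: 0.00527 cm/s × 864 = 4.553 m/day.
Hydraulic gradient i = Δh / L = 10.7 / 895 = 0.01196.
Darcy flux q = K · i = 4.553 × 0.01196 = 0.05444 m/day.
Seepage velocity v = q / n_e = 0.05444 / 0.16 = 0.3402 m/day.
Travel time t = L / v = 895 / 0.3402 = 2631 days = 7.202 years.

7.20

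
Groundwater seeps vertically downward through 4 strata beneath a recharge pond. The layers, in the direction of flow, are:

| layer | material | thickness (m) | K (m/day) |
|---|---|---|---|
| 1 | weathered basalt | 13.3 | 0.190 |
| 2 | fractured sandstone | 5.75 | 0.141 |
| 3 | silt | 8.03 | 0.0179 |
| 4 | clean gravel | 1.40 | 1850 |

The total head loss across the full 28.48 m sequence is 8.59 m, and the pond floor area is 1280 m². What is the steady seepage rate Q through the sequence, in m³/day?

19.7

Flow is perpendicular to layering, so the layers act in series and the equivalent K is the thickness-weighted harmonic mean.
Total thickness L = 13.3 + 5.75 + 8.03 + 1.40 = 28.48 m.
Σ(b_i/K_i) = 13.3/0.190 + 5.75/0.141 + 8.03/0.0179 + 1.40/1850 = 559.4 d.
K_eq = L / Σ(b_i/K_i) = 28.48 / 559.4 = 0.05091 m/day.
Q = K_eq · A · (Δh/L) = 0.05091 × 1280 × (8.59/28.48) = 19.66 m³/day.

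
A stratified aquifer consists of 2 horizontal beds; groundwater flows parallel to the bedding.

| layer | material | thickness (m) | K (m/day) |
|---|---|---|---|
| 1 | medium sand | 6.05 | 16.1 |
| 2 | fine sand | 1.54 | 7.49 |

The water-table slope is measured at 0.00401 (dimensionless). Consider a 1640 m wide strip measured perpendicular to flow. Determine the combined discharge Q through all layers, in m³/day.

Flow is parallel to layering, so each bed carries its own Darcy discharge and the transmissivities add.
Σ(K_i·b_i) = 16.1×6.05 + 7.49×1.54 = 108.9 m²/day.
Hydraulic gradient i = 0.00401.
Q = Σ(K_i·b_i) · W · i = 108.9 × 1640 × 0.004010 = 716.4 m³/day.

716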